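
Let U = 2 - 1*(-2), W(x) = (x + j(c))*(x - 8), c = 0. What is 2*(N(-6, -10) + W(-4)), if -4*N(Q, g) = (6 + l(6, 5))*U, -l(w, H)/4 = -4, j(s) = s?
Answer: 52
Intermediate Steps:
l(w, H) = 16 (l(w, H) = -4*(-4) = 16)
W(x) = x*(-8 + x) (W(x) = (x + 0)*(x - 8) = x*(-8 + x))
U = 4 (U = 2 + 2 = 4)
N(Q, g) = -22 (N(Q, g) = -(6 + 16)*4/4 = -11*4/2 = -¼*88 = -22)
2*(N(-6, -10) + W(-4)) = 2*(-22 - 4*(-8 - 4)) = 2*(-22 - 4*(-12)) = 2*(-22 + 48) = 2*26 = 52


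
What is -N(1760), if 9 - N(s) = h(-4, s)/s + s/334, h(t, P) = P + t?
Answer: -200807/73480 ≈ -2.7328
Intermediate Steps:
N(s) = 9 - s/334 - (-4 + s)/s (N(s) = 9 - ((s - 4)/s + s/334) = 9 - ((-4 + s)/s + s*(1/334)) = 9 - ((-4 + s)/s + s/334) = 9 - (s/334 + (-4 + s)/s) = 9 + (-s/334 - (-4 + s)/s) = 9 - s/334 - (-4 + s)/s)
-N(1760) = -(8 + 4/1760 - 1/334*1760) = -(8 + 4*(1/1760) - 880/167) = -(8 + 1/440 - 880/167) = -1*200807/73480 = -200807/73480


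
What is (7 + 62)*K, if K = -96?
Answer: -6624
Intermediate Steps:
(7 + 62)*K = (7 + 62)*(-96) = 69*(-96) = -6624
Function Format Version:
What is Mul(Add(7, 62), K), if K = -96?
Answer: -6624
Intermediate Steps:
Mul(Add(7, 62), K) = Mul(Add(7, 62), -96) = Mul(69, -96) = -6624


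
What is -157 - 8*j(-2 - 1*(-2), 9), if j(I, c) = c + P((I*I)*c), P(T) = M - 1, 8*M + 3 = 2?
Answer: -220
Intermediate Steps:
M = -⅛ (M = -3/8 + (⅛)*2 = -3/8 + ¼ = -⅛ ≈ -0.12500)
P(T) = -9/8 (P(T) = -⅛ - 1 = -9/8)
j(I, c) = -9/8 + c (j(I, c) = c - 9/8 = -9/8 + c)
-157 - 8*j(-2 - 1*(-2), 9) = -157 - 8*(-9/8 + 9) = -157 - 8*63/8 = -157 - 63 = -220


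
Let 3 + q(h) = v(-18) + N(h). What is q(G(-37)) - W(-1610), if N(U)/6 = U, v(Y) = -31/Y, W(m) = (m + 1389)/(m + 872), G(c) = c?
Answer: -27500/123 ≈ -223.58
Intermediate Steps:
W(m) = (1389 + m)/(872 + m)
N(U) = 6*U
q(h) = -23/18 + 6*h (q(h) = -3 + (-31/(-18) + 6*h) = -3 + (-31*(-1/18) + 6*h) = -3 + (31/18 + 6*h) = -23/18 + 6*h)
q(G(-37)) - W(-1610) = (-23/18 + 6*(-37)) - (1389 - 1610)/(872 - 1610) = (-23/18 - 222) - (-221)/(-738) = -4019/18 - (-1)*(-221)/738 = -4019/18 - 1*221/738 = -4019/18 - 221/738 = -27500/123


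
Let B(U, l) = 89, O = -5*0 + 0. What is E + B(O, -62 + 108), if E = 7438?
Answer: 7527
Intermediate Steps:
O = 0 (O = 0 + 0 = 0)
E + B(O, -62 + 108) = 7438 + 89 = 7527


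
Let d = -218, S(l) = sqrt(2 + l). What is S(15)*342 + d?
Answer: -218 + 342*sqrt(17) ≈ 1192.1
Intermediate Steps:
S(15)*342 + d = sqrt(2 + 15)*342 - 218 = sqrt(17)*342 - 218 = 342*sqrt(17) - 218 = -218 + 342*sqrt(17)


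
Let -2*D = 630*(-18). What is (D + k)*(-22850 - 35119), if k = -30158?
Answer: 1419544872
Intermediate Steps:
D = 5670 (D = -315*(-18) = -1/2*(-11340) = 5670)
(D + k)*(-22850 - 35119) = (5670 - 30158)*(-22850 - 35119) = -24488*(-57969) = 1419544872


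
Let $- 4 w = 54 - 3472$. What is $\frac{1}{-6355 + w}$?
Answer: $- \frac{2}{11001} \approx -0.0001818$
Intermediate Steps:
$w = \frac{1709}{2}$ ($w = - \frac{54 - 3472}{4} = \left(- \frac{1}{4}\right) \left(-3418\right) = \frac{1709}{2} \approx 854.5$)
$\frac{1}{-6355 + w} = \frac{1}{-6355 + \frac{1709}{2}} = \frac{1}{- \frac{11001}{2}} = - \frac{2}{11001}$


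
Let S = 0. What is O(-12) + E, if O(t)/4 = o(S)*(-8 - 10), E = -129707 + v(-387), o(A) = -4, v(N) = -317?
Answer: -129736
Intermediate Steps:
E = -130024 (E = -129707 - 317 = -130024)
O(t) = 288 (O(t) = 4*(-4*(-8 - 10)) = 4*(-4*(-18)) = 4*72 = 288)
O(-12) + E = 288 - 130024 = -129736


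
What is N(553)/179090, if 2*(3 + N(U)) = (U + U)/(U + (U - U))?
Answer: -1/89545 ≈ -1.1168e-5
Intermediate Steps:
N(U) = -2 (N(U) = -3 + ((U + U)/(U + (U - U)))/2 = -3 + ((2*U)/(U + 0))/2 = -3 + ((2*U)/U)/2 = -3 + (1/2)*2 = -3 + 1 = -2)
N(553)/179090 = -2/179090 = -2*1/179090 = -1/89545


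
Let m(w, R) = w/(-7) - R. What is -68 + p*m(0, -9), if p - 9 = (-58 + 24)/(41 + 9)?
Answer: 172/25 ≈ 6.8800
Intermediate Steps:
m(w, R) = -R - w/7 (m(w, R) = w*(-1/7) - R = -w/7 - R = -R - w/7)
p = 208/25 (p = 9 + (-58 + 24)/(41 + 9) = 9 - 34/50 = 9 - 34*1/50 = 9 - 17/25 = 208/25 ≈ 8.3200)
-68 + p*m(0, -9) = -68 + 208*(-1*(-9) - 1/7*0)/25 = -68 + 208*(9 + 0)/25 = -68 + (208/25)*9 = -68 + 1872/25 = 172/25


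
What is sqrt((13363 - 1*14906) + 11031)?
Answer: 4*sqrt(593) ≈ 97.406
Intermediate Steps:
sqrt((13363 - 1*14906) + 11031) = sqrt((13363 - 14906) + 11031) = sqrt(-1543 + 11031) = sqrt(9488) = 4*sqrt(593)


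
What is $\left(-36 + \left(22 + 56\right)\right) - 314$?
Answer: $-272$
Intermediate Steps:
$\left(-36 + \left(22 + 56\right)\right) - 314 = \left(-36 + 78\right) - 314 = 42 - 314 = -272$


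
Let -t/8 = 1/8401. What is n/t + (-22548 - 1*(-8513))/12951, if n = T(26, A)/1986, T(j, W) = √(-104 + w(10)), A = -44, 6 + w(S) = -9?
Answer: -14035/12951 - 8401*I*√119/15888 ≈ -1.0837 - 5.7681*I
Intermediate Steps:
w(S) = -15 (w(S) = -6 - 9 = -15)
t = -8/8401 ≈ -0.00095227
T(j, W) = I*√119 (T(j, W) = √(-104 - 15) = √(-119) = I*√119)
n = I*√119/1986 (n = (I*√119)/1986 = (I*√119)*(1/1986) = I*√119/1986 ≈ 0.0054928*I)
n/t + (-22548 - 1*(-8513))/12951 = (I*√119/1986)/(-8/8401) + (-22548 - 1*(-8513))/12951 = (I*√119/1986)*(-8401/8) + (-22548 + 8513)*(1/12951) = -8401*I*√119/15888 - 14035*1/12951 = -8401*I*√119/15888 - 14035/12951 = -14035/12951 - 8401*I*√119/15888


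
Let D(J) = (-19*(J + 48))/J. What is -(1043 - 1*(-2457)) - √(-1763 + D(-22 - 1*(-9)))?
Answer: -3500 - I*√289302/13 ≈ -3500.0 - 41.374*I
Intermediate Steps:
D(J) = (-912 - 19*J)/J (D(J) = (-19*(48 + J))/J = (-912 - 19*J)/J)
-(1043 - 1*(-2457)) - √(-1763 + D(-22 - 1*(-9))) = -(1043 - 1*(-2457)) - √(-1763 + (-19 - 912/(-22 - 1*(-9)))) = -(1043 + 2457) - √(-1763 + (-19 - 912/(-22 + 9))) = -1*3500 - √(-1763 + (-19 - 912/(-13))) = -3500 - √(-1763 + (-19 - 912*(-1/13))) = -3500 - √(-1763 + (-19 + 912/13)) = -3500 - √(-1763 + 665/13) = -3500 - √(-22254/13) = -3500 - I*√289302/13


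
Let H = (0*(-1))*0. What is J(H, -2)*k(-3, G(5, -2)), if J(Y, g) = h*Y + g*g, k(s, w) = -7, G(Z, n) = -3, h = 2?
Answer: -28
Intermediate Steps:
H = 0 (H = 0*0 = 0)
J(Y, g) = g² + 2*Y (J(Y, g) = 2*Y + g*g = 2*Y + g² = g² + 2*Y)
J(H, -2)*k(-3, G(5, -2)) = ((-2)² + 2*0)*(-7) = (4 + 0)*(-7) = 4*(-7) = -28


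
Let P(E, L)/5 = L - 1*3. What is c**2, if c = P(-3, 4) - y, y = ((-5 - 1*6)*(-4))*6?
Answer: 67081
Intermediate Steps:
P(E, L) = -15 + 5*L (P(E, L) = 5*(L - 1*3) = 5*(L - 3) = 5*(-3 + L) = -15 + 5*L)
y = 264 (y = ((-5 - 6)*(-4))*6 = -11*(-4)*6 = 44*6 = 264)
c = -259 (c = (-15 + 5*4) - 1*264 = (-15 + 20) - 264 = 5 - 264 = -259)
c**2 = (-259)**2 = 67081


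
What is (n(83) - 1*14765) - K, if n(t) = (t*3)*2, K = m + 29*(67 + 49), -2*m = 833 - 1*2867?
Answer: -18648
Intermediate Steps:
m = 1017 (m = -(833 - 1*2867)/2 = -(833 - 2867)/2 = -½*(-2034) = 1017)
K = 4381 (K = 1017 + 29*(67 + 49) = 1017 + 29*116 = 1017 + 3364 = 4381)
n(t) = 6*t (n(t) = (3*t)*2 = 6*t)
(n(83) - 1*14765) - K = (6*83 - 1*14765) - 1*4381 = (498 - 14765) - 4381 = -14267 - 4381 = -18648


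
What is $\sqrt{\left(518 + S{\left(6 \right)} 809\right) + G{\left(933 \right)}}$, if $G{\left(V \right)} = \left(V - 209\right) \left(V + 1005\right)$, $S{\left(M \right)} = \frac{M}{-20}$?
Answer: $\frac{\sqrt{140338730}}{10} \approx 1184.6$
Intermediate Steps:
$S{\left(M \right)} = - \frac{M}{20}$ ($S{\left(M \right)} = M \left(- \frac{1}{20}\right) = - \frac{M}{20}$)
$G{\left(V \right)} = \left(-209 + V\right) \left(1005 + V\right)$
$\sqrt{\left(518 + S{\left(6 \right)} 809\right) + G{\left(933 \right)}} = \sqrt{\left(518 + \left(- \frac{1}{20}\right) 6 \cdot 809\right) + \left(-210045 + 933^{2} + 796 \cdot 933\right)} = \sqrt{\left(518 - \frac{2427}{10}\right) + \left(-210045 + 870489 + 742668\right)} = \sqrt{\left(518 - \frac{2427}{10}\right) + 1403112} = \sqrt{\frac{2753}{10} + 1403112} = \sqrt{\frac{14033873}{10}} = \frac{\sqrt{140338730}}{10}$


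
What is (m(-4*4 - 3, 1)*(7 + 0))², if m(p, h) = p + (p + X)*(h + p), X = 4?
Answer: 3087049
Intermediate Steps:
m(p, h) = p + (4 + p)*(h + p) (m(p, h) = p + (p + 4)*(h + p) = p + (4 + p)*(h + p))
(m(-4*4 - 3, 1)*(7 + 0))² = (((-4*4 - 3)² + 4*1 + 5*(-4*4 - 3) + 1*(-4*4 - 3))*(7 + 0))² = (((-16 - 3)² + 4 + 5*(-16 - 3) + 1*(-16 - 3))*7)² = (((-19)² + 4 + 5*(-19) + 1*(-19))*7)² = ((361 + 4 - 95 - 19)*7)² = (251*7)² = 1757² = 3087049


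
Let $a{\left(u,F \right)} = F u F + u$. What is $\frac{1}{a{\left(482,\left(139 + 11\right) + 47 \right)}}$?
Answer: $\frac{1}{18706420} \approx 5.3458 \cdot 10^{-8}$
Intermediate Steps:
$a{\left(u,F \right)} = u + u F^{2}$ ($a{\left(u,F \right)} = u F^{2} + u = u + u F^{2}$)
$\frac{1}{a{\left(482,\left(139 + 11\right) + 47 \right)}} = \frac{1}{482 \left(1 + \left(\left(139 + 11\right) + 47\right)^{2}\right)} = \frac{1}{482 \left(1 + \left(150 + 47\right)^{2}\right)} = \frac{1}{482 \left(1 + 197^{2}\right)} = \frac{1}{482 \left(1 + 38809\right)} = \frac{1}{482 \cdot 38810} = \frac{1}{18706420}$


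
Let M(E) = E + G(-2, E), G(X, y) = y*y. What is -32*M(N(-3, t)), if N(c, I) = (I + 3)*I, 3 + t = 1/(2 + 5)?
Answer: 18560/2401 ≈ 7.7301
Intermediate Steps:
G(X, y) = y²
t = -20/7 (t = -3 + 1/(2 + 5) = -3 + 1/7 = -3 + ⅐ = -20/7 ≈ -2.8571)
N(c, I) = I*(3 + I) (N(c, I) = (3 + I)*I = I*(3 + I))
M(E) = E + E²
-32*M(N(-3, t)) = -32*(-20*(3 - 20/7)/7)*(1 - 20*(3 - 20/7)/7) = -32*(-20/7*⅐)*(1 - 20/7*⅐) = -32*(-20*(1 - 20/49)/49) = -32*(-20/49*29/49) = -32*(-580)/2401 = -2*(-9280/2401) = 18560/2401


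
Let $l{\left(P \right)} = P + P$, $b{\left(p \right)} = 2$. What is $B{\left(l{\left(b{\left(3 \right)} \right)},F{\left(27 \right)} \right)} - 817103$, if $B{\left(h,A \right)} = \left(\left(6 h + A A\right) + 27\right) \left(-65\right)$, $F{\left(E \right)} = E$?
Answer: $-867803$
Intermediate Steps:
$l{\left(P \right)} = 2 P$
$B{\left(h,A \right)} = -1755 - 390 h - 65 A^{2}$ ($B{\left(h,A \right)} = \left(\left(6 h + A^{2}\right) + 27\right) \left(-65\right) = \left(\left(A^{2} + 6 h\right) + 27\right) \left(-65\right) = \left(27 + A^{2} + 6 h\right) \left(-65\right) = -1755 - 390 h - 65 A^{2}$)
$B{\left(l{\left(b{\left(3 \right)} \right)},F{\left(27 \right)} \right)} - 817103 = \left(-1755 - 390 \cdot 2 \cdot 2 - 65 \cdot 27^{2}\right) - 817103 = \left(-1755 - 1560 - 47385\right) - 817103 = -50700 - 817103 = -867803$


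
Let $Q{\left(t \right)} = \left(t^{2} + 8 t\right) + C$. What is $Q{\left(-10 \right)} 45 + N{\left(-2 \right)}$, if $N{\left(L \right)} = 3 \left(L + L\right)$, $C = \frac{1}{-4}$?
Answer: $\frac{3507}{4} \approx 876.75$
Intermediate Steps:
$C = - \frac{1}{4} \approx -0.25$
$Q{\left(t \right)} = - \frac{1}{4} + t^{2} + 8 t$ ($Q{\left(t \right)} = \left(t^{2} + 8 t\right) - \frac{1}{4} = - \frac{1}{4} + t^{2} + 8 t$)
$N{\left(L \right)} = 6 L$ ($N{\left(L \right)} = 3 \cdot 2 L = 6 L$)
$Q{\left(-10 \right)} 45 + N{\left(-2 \right)} = \left(- \frac{1}{4} + \left(-10\right)^{2} + 8 \left(-10\right)\right) 45 + 6 \left(-2\right) = \left(- \frac{1}{4} + 100 - 80\right) 45 - 12 = \frac{79}{4} \cdot 45 - 12 = \frac{3555}{4} - 12 = \frac{3507}{4}$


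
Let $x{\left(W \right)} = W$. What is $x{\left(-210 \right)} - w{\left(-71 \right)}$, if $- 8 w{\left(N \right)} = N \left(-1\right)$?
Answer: $- \frac{1609}{8} \approx -201.13$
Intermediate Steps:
$w{\left(N \right)} = \frac{N}{8}$ ($w{\left(N \right)} = - \frac{N \left(-1\right)}{8} = - \frac{\left(-1\right) N}{8} = \frac{N}{8}$)
$x{\left(-210 \right)} - w{\left(-71 \right)} = -210 - \frac{1}{8} \left(-71\right) = -210 - - \frac{71}{8} = -210 + \frac{71}{8} = - \frac{1609}{8}$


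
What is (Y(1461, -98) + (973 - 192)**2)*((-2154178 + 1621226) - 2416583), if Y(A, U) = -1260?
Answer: -1795384904035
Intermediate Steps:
(Y(1461, -98) + (973 - 192)**2)*((-2154178 + 1621226) - 2416583) = (-1260 + (973 - 192)**2)*((-2154178 + 1621226) - 2416583) = (-1260 + 781**2)*(-532952 - 2416583) = (-1260 + 609961)*(-2949535) = 608701*(-2949535) = -1795384904035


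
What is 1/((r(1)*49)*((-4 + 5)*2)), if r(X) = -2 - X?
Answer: -1/294 ≈ -0.0034014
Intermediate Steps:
1/((r(1)*49)*((-4 + 5)*2)) = 1/(((-2 - 1*1)*49)*((-4 + 5)*2)) = 1/(((-2 - 1)*49)*(1*2)) = 1/(-3*49*2) = 1/(-147*2) = 1/(-294) = -1/294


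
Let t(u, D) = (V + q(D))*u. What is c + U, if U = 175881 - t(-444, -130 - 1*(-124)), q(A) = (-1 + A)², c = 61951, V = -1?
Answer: 259144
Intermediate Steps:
t(u, D) = u*(-1 + (-1 + D)²) (t(u, D) = (-1 + (-1 + D)²)*u = u*(-1 + (-1 + D)²))
U = 197193 (U = 175881 - (-130 - 1*(-124))*(-444)*(-2 + (-130 - 1*(-124))) = 175881 - (-130 + 124)*(-444)*(-2 + (-130 + 124)) = 175881 - (-6)*(-444)*(-2 - 6) = 175881 - (-6)*(-444)*(-8) = 175881 - 1*(-21312) = 175881 + 21312 = 197193)
c + U = 61951 + 197193 = 259144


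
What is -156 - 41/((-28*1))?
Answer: -4327/28 ≈ -154.54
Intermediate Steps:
-156 - 41/((-28*1)) = -156 - 41/(-28) = -156 - 41*(-1/28) = -156 + 41/28 = -4327/28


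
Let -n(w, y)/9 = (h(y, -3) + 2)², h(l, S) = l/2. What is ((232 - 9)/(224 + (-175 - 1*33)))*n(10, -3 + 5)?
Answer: -18063/16 ≈ -1128.9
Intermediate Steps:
h(l, S) = l/2 (h(l, S) = l*(½) = l/2)
n(w, y) = -9*(2 + y/2)² (n(w, y) = -9*(y/2 + 2)² = -9*(2 + y/2)²)
((232 - 9)/(224 + (-175 - 1*33)))*n(10, -3 + 5) = ((232 - 9)/(224 + (-175 - 1*33)))*(-9*(4 + (-3 + 5))²/4) = (223/(224 + (-175 - 33)))*(-9*(4 + 2)²/4) = (223/(224 - 208))*(-9/4*6²) = (223/16)*(-9/4*36) = (223*(1/16))*(-81) = (223/16)*(-81) = -18063/16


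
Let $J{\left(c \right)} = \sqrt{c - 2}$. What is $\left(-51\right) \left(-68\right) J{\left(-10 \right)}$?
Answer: $6936 i \sqrt{3} \approx 12014.0 i$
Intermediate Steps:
$J{\left(c \right)} = \sqrt{-2 + c}$
$\left(-51\right) \left(-68\right) J{\left(-10 \right)} = \left(-51\right) \left(-68\right) \sqrt{-2 - 10} = 3468 \sqrt{-12} = 3468 \cdot 2 i \sqrt{3} = 6936 i \sqrt{3}$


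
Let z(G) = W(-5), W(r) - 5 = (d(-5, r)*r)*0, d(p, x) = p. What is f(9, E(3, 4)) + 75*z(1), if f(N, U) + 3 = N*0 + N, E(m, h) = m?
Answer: 381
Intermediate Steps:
f(N, U) = -3 + N (f(N, U) = -3 + (N*0 + N) = -3 + (0 + N) = -3 + N)
W(r) = 5 (W(r) = 5 - 5*r*0 = 5 + 0 = 5)
z(G) = 5
f(9, E(3, 4)) + 75*z(1) = (-3 + 9) + 75*5 = 6 + 375 = 381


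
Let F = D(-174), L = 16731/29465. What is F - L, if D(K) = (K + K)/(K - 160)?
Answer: 2332833/4920655 ≈ 0.47409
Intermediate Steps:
D(K) = 2*K/(-160 + K) (D(K) = (2*K)/(-160 + K) = 2*K/(-160 + K))
L = 16731/29465 (L = 16731*(1/29465) = 16731/29465 ≈ 0.56783)
F = 174/167 (F = 2*(-174)/(-160 - 174) = 2*(-174)/(-334) = 2*(-174)*(-1/334) = 174/167 ≈ 1.0419)
F - L = 174/167 - 1*16731/29465 = 174/167 - 16731/29465 = 2332833/4920655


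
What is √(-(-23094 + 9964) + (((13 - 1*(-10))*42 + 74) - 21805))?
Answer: I*√7635 ≈ 87.379*I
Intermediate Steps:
√(-(-23094 + 9964) + (((13 - 1*(-10))*42 + 74) - 21805)) = √(-1*(-13130) + (((13 + 10)*42 + 74) - 21805)) = √(13130 + ((23*42 + 74) - 21805)) = √(13130 + ((966 + 74) - 21805)) = √(13130 + (1040 - 21805)) = √(13130 - 20765) = √(-7635) = I*√7635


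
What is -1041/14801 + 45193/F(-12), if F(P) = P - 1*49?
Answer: -668965094/902861 ≈ -740.94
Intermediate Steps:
F(P) = -49 + P (F(P) = P - 49 = -49 + P)
-1041/14801 + 45193/F(-12) = -1041/14801 + 45193/(-49 - 12) = -1041*1/14801 + 45193/(-61) = -1041/14801 + 45193*(-1/61) = -1041/14801 - 45193/61 = -668965094/902861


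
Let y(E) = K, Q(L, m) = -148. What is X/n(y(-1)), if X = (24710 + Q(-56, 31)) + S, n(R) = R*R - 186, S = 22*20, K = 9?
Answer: -8334/35 ≈ -238.11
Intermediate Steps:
y(E) = 9
S = 440
n(R) = -186 + R² (n(R) = R² - 186 = -186 + R²)
X = 25002 (X = (24710 - 148) + 440 = 24562 + 440 = 25002)
X/n(y(-1)) = 25002/(-186 + 9²) = 25002/(-186 + 81) = 25002/(-105) = 25002*(-1/105) = -8334/35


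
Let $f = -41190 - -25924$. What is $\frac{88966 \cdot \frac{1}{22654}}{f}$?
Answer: $- \frac{44483}{172917982} \approx -0.00025725$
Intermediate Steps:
$f = -15266$ ($f = -41190 + 25924 = -15266$)
$\frac{88966 \cdot \frac{1}{22654}}{f} = \frac{88966 \cdot \frac{1}{22654}}{-15266} = 88966 \cdot \frac{1}{22654} \left(- \frac{1}{15266}\right) = \frac{44483}{11327} \left(- \frac{1}{15266}\right) = - \frac{44483}{172917982}$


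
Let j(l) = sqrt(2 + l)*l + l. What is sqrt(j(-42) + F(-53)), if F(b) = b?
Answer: sqrt(-95 - 84*I*sqrt(10)) ≈ 9.6723 - 13.732*I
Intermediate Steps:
j(l) = l + l*sqrt(2 + l) (j(l) = l*sqrt(2 + l) + l = l + l*sqrt(2 + l))
sqrt(j(-42) + F(-53)) = sqrt(-42*(1 + sqrt(2 - 42)) - 53) = sqrt(-42*(1 + sqrt(-40)) - 53) = sqrt(-42*(1 + 2*I*sqrt(10)) - 53) = sqrt((-42 - 84*I*sqrt(10)) - 53) = sqrt(-95 - 84*I*sqrt(10))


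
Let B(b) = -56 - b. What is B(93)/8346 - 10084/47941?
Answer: -91304273/400115586 ≈ -0.22819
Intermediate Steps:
B(93)/8346 - 10084/47941 = (-56 - 1*93)/8346 - 10084/47941 = (-56 - 93)*(1/8346) - 10084*1/47941 = -149*1/8346 - 10084/47941 = -149/8346 - 10084/47941 = -91304273/400115586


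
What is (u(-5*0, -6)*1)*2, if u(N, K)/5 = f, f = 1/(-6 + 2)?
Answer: -5/2 ≈ -2.5000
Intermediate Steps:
f = -¼ (f = 1/(-4) = -¼ ≈ -0.25000)
u(N, K) = -5/4 (u(N, K) = 5*(-¼) = -5/4)
(u(-5*0, -6)*1)*2 = -5/4*1*2 = -5/4*2 = -5/2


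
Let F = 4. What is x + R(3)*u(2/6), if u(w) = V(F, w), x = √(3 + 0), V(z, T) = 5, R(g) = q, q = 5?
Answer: 25 + √3 ≈ 26.732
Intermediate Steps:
R(g) = 5
x = √3 ≈ 1.7320
u(w) = 5
x + R(3)*u(2/6) = √3 + 5*5 = √3 + 25 = 25 + √3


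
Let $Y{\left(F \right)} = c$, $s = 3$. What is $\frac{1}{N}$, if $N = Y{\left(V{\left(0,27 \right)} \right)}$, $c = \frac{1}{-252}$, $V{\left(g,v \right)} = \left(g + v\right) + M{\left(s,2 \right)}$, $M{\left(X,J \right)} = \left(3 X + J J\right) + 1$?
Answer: $-252$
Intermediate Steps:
$M{\left(X,J \right)} = 1 + J^{2} + 3 X$ ($M{\left(X,J \right)} = \left(3 X + J^{2}\right) + 1 = \left(J^{2} + 3 X\right) + 1 = 1 + J^{2} + 3 X$)
$V{\left(g,v \right)} = 14 + g + v$ ($V{\left(g,v \right)} = \left(g + v\right) + \left(1 + 2^{2} + 3 \cdot 3\right) = \left(g + v\right) + \left(1 + 4 + 9\right) = \left(g + v\right) + 14 = 14 + g + v$)
$c = - \frac{1}{252} \approx -0.0039683$
$Y{\left(F \right)} = - \frac{1}{252}$
$N = - \frac{1}{252} \approx -0.0039683$
$\frac{1}{N} = \frac{1}{- \frac{1}{252}} = -252$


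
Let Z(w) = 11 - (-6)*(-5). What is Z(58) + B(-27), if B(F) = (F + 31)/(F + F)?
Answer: -515/27 ≈ -19.074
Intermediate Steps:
B(F) = (31 + F)/(2*F) (B(F) = (31 + F)/((2*F)) = (31 + F)*(1/(2*F)) = (31 + F)/(2*F))
Z(w) = -19 (Z(w) = 11 - 1*30 = 11 - 30 = -19)
Z(58) + B(-27) = -19 + (1/2)*(31 - 27)/(-27) = -19 + (1/2)*(-1/27)*4 = -19 - 2/27 = -515/27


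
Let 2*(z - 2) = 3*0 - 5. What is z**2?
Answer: 1/4 ≈ 0.25000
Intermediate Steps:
z = -1/2 (z = 2 + (3*0 - 5)/2 = 2 + (0 - 5)/2 = 2 + (1/2)*(-5) = 2 - 5/2 = -1/2 ≈ -0.50000)
z**2 = (-1/2)**2 = 1/4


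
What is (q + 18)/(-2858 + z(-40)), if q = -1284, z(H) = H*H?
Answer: 633/629 ≈ 1.0064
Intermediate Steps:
z(H) = H²
(q + 18)/(-2858 + z(-40)) = (-1284 + 18)/(-2858 + (-40)²) = -1266/(-2858 + 1600) = -1266/(-1258) = -1266*(-1/1258) = 633/629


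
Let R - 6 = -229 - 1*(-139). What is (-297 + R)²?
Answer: 145161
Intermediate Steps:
R = -84 (R = 6 + (-229 - 1*(-139)) = 6 + (-229 + 139) = 6 - 90 = -84)
(-297 + R)² = (-297 - 84)² = (-381)² = 145161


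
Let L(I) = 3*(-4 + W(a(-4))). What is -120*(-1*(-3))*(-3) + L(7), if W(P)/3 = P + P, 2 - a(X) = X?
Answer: 1176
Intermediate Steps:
a(X) = 2 - X
W(P) = 6*P (W(P) = 3*(P + P) = 3*(2*P) = 6*P)
L(I) = 96 (L(I) = 3*(-4 + 6*(2 - 1*(-4))) = 3*(-4 + 6*(2 + 4)) = 3*(-4 + 6*6) = 3*(-4 + 36) = 3*32 = 96)
-120*(-1*(-3))*(-3) + L(7) = -120*(-1*(-3))*(-3) + 96 = -360*(-3) + 96 = -120*(-9) + 96 = 1080 + 96 = 1176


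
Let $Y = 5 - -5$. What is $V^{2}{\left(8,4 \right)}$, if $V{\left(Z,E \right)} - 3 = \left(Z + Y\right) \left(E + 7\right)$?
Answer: $40401$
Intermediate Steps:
$Y = 10$ ($Y = 5 + 5 = 10$)
$V{\left(Z,E \right)} = 3 + \left(7 + E\right) \left(10 + Z\right)$ ($V{\left(Z,E \right)} = 3 + \left(Z + 10\right) \left(E + 7\right) = 3 + \left(10 + Z\right) \left(7 + E\right) = 3 + \left(7 + E\right) \left(10 + Z\right)$)
$V^{2}{\left(8,4 \right)} = \left(73 + 7 \cdot 8 + 10 \cdot 4 + 4 \cdot 8\right)^{2} = \left(73 + 56 + 40 + 32\right)^{2} = 201^{2} = 40401$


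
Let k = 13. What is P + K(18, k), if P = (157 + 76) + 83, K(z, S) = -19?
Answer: 297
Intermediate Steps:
P = 316 (P = 233 + 83 = 316)
P + K(18, k) = 316 - 19 = 297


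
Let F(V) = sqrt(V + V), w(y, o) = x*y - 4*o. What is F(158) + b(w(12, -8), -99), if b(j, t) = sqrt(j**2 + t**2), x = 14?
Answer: sqrt(49801) + 2*sqrt(79) ≈ 240.94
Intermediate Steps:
w(y, o) = -4*o + 14*y (w(y, o) = 14*y - 4*o = -4*o + 14*y)
F(V) = sqrt(2)*sqrt(V) (F(V) = sqrt(2*V) = sqrt(2)*sqrt(V))
F(158) + b(w(12, -8), -99) = sqrt(2)*sqrt(158) + sqrt((-4*(-8) + 14*12)**2 + (-99)**2) = 2*sqrt(79) + sqrt((32 + 168)**2 + 9801) = 2*sqrt(79) + sqrt(200**2 + 9801) = 2*sqrt(79) + sqrt(40000 + 9801) = 2*sqrt(79) + sqrt(49801) = sqrt(49801) + 2*sqrt(79)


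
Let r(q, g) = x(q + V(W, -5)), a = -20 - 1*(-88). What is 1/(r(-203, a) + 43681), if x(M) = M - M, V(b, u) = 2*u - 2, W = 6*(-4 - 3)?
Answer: 1/43681 ≈ 2.2893e-5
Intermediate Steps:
a = 68 (a = -20 + 88 = 68)
W = -42 (W = 6*(-7) = -42)
V(b, u) = -2 + 2*u
x(M) = 0
r(q, g) = 0
1/(r(-203, a) + 43681) = 1/(0 + 43681) = 1/43681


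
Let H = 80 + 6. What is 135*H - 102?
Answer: 11508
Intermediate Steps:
H = 86
135*H - 102 = 135*86 - 102 = 11610 - 102 = 11508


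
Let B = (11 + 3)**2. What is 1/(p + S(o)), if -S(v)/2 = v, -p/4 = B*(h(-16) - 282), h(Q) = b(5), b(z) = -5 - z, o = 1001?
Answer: 1/226926 ≈ 4.4067e-6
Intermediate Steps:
h(Q) = -10 (h(Q) = -5 - 1*5 = -5 - 5 = -10)
B = 196 (B = 14**2 = 196)
p = 228928 (p = -784*(-10 - 282) = -784*(-292) = -4*(-57232) = 228928)
S(v) = -2*v
1/(p + S(o)) = 1/(228928 - 2*1001) = 1/(228928 - 2002) = 1/226926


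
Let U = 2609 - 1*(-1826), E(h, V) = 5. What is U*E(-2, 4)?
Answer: 22175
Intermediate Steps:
U = 4435 (U = 2609 + 1826 = 4435)
U*E(-2, 4) = 4435*5 = 22175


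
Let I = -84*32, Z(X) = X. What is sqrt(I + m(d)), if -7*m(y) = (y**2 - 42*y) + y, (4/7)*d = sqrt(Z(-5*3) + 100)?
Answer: sqrt(-43603 + 164*sqrt(85))/4 ≈ 51.29*I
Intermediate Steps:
I = -2688
d = 7*sqrt(85)/4 (d = 7*sqrt(-5*3 + 100)/4 = 7*sqrt(-15 + 100)/4 = 7*sqrt(85)/4 ≈ 16.134)
m(y) = -y**2/7 + 41*y/7 (m(y) = -((y**2 - 42*y) + y)/7 = -(y**2 - 41*y)/7 = -y**2/7 + 41*y/7)
sqrt(I + m(d)) = sqrt(-2688 + (7*sqrt(85)/4)*(41 - 7*sqrt(85)/4)/7) = sqrt(-2688 + sqrt(85)*(41 - 7*sqrt(85)/4)/4)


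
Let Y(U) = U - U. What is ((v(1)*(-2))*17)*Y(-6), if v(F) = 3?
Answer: 0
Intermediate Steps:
Y(U) = 0
((v(1)*(-2))*17)*Y(-6) = ((3*(-2))*17)*0 = -6*17*0 = -102*0 = 0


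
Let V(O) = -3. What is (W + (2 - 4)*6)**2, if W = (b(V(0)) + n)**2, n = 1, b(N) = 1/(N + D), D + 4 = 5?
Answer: 2209/16 ≈ 138.06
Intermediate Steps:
D = 1 (D = -4 + 5 = 1)
b(N) = 1/(1 + N) (b(N) = 1/(N + 1) = 1/(1 + N))
W = 1/4 (W = (1/(1 - 3) + 1)**2 = (1/(-2) + 1)**2 = (-1/2 + 1)**2 = (1/2)**2 = 1/4 ≈ 0.25000)
(W + (2 - 4)*6)**2 = (1/4 + (2 - 4)*6)**2 = (1/4 - 2*6)**2 = (1/4 - 12)**2 = (-47/4)**2 = 2209/16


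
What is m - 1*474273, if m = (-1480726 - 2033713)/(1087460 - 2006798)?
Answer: -436013676835/919338 ≈ -4.7427e+5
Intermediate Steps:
m = 3514439/919338 (m = -3514439/(-919338) = -3514439*(-1/919338) = 3514439/919338 ≈ 3.8228)
m - 1*474273 = 3514439/919338 - 1*474273 = 3514439/919338 - 474273 = -436013676835/919338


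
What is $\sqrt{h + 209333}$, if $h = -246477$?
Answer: $2 i \sqrt{9286} \approx 192.73 i$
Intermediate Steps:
$\sqrt{h + 209333} = \sqrt{-246477 + 209333} = \sqrt{-37144} = 2 i \sqrt{9286}$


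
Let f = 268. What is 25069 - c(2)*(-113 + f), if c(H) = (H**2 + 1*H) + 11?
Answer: 22434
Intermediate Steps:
c(H) = 11 + H + H**2 (c(H) = (H**2 + H) + 11 = (H + H**2) + 11 = 11 + H + H**2)
25069 - c(2)*(-113 + f) = 25069 - (11 + 2 + 2**2)*(-113 + 268) = 25069 - (11 + 2 + 4)*155 = 25069 - 17*155 = 25069 - 1*2635 = 25069 - 2635 = 22434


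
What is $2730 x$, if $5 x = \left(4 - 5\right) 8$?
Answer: $-4368$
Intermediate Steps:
$x = - \frac{8}{5}$ ($x = \frac{\left(4 - 5\right) 8}{5} = \frac{\left(-1\right) 8}{5} = \frac{1}{5} \left(-8\right) = - \frac{8}{5} \approx -1.6$)
$2730 x = 2730 \left(- \frac{8}{5}\right) = -4368$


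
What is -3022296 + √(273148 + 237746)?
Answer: -3022296 + 3*√56766 ≈ -3.0216e+6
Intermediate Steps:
-3022296 + √(273148 + 237746) = -3022296 + √510894 = -3022296 + 3*√56766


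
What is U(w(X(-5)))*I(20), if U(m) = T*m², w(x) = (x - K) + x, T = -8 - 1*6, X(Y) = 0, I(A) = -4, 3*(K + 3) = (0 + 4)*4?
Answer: 2744/9 ≈ 304.89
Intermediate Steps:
K = 7/3 (K = -3 + ((0 + 4)*4)/3 = -3 + (4*4)/3 = -3 + (⅓)*16 = -3 + 16/3 = 7/3 ≈ 2.3333)
T = -14 (T = -8 - 6 = -14)
w(x) = -7/3 + 2*x (w(x) = (x - 1*7/3) + x = (x - 7/3) + x = (-7/3 + x) + x = -7/3 + 2*x)
U(m) = -14*m²
U(w(X(-5)))*I(20) = -14*(-7/3 + 2*0)²*(-4) = -14*(-7/3 + 0)²*(-4) = -14*(-7/3)²*(-4) = -14*49/9*(-4) = -686/9*(-4) = 2744/9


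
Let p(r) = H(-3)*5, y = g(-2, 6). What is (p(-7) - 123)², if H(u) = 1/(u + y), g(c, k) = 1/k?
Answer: 4498641/289 ≈ 15566.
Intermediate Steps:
y = ⅙ (y = 1/6 = ⅙ ≈ 0.16667)
H(u) = 1/(⅙ + u) (H(u) = 1/(u + ⅙) = 1/(⅙ + u))
p(r) = -30/17 (p(r) = (6/(1 + 6*(-3)))*5 = (6/(1 - 18))*5 = (6/(-17))*5 = (6*(-1/17))*5 = -6/17*5 = -30/17)
(p(-7) - 123)² = (-30/17 - 123)² = (-2121/17)² = 4498641/289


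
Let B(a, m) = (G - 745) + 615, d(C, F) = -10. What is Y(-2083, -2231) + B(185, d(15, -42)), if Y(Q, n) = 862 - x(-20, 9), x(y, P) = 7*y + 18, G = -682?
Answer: 172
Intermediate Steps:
x(y, P) = 18 + 7*y
B(a, m) = -812 (B(a, m) = (-682 - 745) + 615 = -1427 + 615 = -812)
Y(Q, n) = 984 (Y(Q, n) = 862 - (18 + 7*(-20)) = 862 - (18 - 140) = 862 - 1*(-122) = 862 + 122 = 984)
Y(-2083, -2231) + B(185, d(15, -42)) = 984 - 812 = 172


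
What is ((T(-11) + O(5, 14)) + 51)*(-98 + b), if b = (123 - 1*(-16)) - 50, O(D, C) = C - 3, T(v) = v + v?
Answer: -360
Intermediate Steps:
T(v) = 2*v
O(D, C) = -3 + C
b = 89 (b = (123 + 16) - 50 = 139 - 50 = 89)
((T(-11) + O(5, 14)) + 51)*(-98 + b) = ((2*(-11) + (-3 + 14)) + 51)*(-98 + 89) = ((-22 + 11) + 51)*(-9) = (-11 + 51)*(-9) = 40*(-9) = -360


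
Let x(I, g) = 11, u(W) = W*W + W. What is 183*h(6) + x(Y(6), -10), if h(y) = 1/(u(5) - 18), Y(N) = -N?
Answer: 105/4 ≈ 26.250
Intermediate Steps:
u(W) = W + W² (u(W) = W² + W = W + W²)
h(y) = 1/12 (h(y) = 1/(5*(1 + 5) - 18) = 1/(5*6 - 18) = 1/(30 - 18) = 1/12)
183*h(6) + x(Y(6), -10) = 183*(1/12) + 11 = 61/4 + 11 = 105/4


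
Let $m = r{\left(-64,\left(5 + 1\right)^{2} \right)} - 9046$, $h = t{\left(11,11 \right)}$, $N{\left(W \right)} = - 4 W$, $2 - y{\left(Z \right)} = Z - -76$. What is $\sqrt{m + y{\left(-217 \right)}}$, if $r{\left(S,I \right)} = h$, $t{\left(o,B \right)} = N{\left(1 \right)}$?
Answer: $i \sqrt{8907} \approx 94.377 i$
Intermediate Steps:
$y{\left(Z \right)} = -74 - Z$ ($y{\left(Z \right)} = 2 - \left(Z - -76\right) = 2 - \left(Z + 76\right) = 2 - \left(76 + Z\right) = -74 - Z$)
$t{\left(o,B \right)} = -4$ ($t{\left(o,B \right)} = \left(-4\right) 1 = -4$)
$h = -4$
$r{\left(S,I \right)} = -4$
$m = -9050$ ($m = -4 - 9046 = -9050$)
$\sqrt{m + y{\left(-217 \right)}} = \sqrt{-9050 - -143} = \sqrt{-9050 + \left(-74 + 217\right)} = \sqrt{-9050 + 143} = \sqrt{-8907} = i \sqrt{8907}$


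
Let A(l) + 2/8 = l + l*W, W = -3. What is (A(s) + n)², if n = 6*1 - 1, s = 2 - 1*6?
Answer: 2601/16 ≈ 162.56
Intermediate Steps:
s = -4 (s = 2 - 6 = -4)
A(l) = -¼ - 2*l (A(l) = -¼ + (l + l*(-3)) = -¼ + (l - 3*l) = -¼ - 2*l)
n = 5 (n = 6 - 1 = 5)
(A(s) + n)² = ((-¼ - 2*(-4)) + 5)² = ((-¼ + 8) + 5)² = (31/4 + 5)² = (51/4)² = 2601/16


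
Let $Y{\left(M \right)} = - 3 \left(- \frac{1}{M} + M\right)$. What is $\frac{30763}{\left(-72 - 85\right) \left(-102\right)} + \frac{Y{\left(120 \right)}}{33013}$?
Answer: $\frac{20196285587}{10573403640} \approx 1.9101$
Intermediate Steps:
$Y{\left(M \right)} = - 3 M + \frac{3}{M}$ ($Y{\left(M \right)} = - 3 \left(M - \frac{1}{M}\right) = - 3 M + \frac{3}{M}$)
$\frac{30763}{\left(-72 - 85\right) \left(-102\right)} + \frac{Y{\left(120 \right)}}{33013} = \frac{30763}{\left(-72 - 85\right) \left(-102\right)} + \frac{\left(-3\right) 120 + \frac{3}{120}}{33013} = \frac{30763}{\left(-157\right) \left(-102\right)} + \left(-360 + 3 \cdot \frac{1}{120}\right) \frac{1}{33013} = \frac{30763}{16014} + \left(-360 + \frac{1}{40}\right) \frac{1}{33013} = 30763 \cdot \frac{1}{16014} - \frac{14399}{1320520} = \frac{30763}{16014} - \frac{14399}{1320520} = \frac{20196285587}{10573403640}$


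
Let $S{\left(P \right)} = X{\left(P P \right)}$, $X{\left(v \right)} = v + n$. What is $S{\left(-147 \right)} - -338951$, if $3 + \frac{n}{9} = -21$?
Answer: $360344$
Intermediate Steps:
$n = -216$ ($n = -27 + 9 \left(-21\right) = -27 - 189 = -216$)
$X{\left(v \right)} = -216 + v$ ($X{\left(v \right)} = v - 216 = -216 + v$)
$S{\left(P \right)} = -216 + P^{2}$ ($S{\left(P \right)} = -216 + P P = -216 + P^{2}$)
$S{\left(-147 \right)} - -338951 = \left(-216 + \left(-147\right)^{2}\right) - -338951 = \left(-216 + 21609\right) + 338951 = 21393 + 338951 = 360344$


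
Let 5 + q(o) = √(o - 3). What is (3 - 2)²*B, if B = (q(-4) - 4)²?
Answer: (9 - I*√7)² ≈ 74.0 - 47.624*I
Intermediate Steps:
q(o) = -5 + √(-3 + o) (q(o) = -5 + √(o - 3) = -5 + √(-3 + o))
B = (-9 + I*√7)² (B = ((-5 + √(-3 - 4)) - 4)² = ((-5 + √(-7)) - 4)² = ((-5 + I*√7) - 4)² = (-9 + I*√7)² ≈ 74.0 - 47.624*I)
(3 - 2)²*B = (3 - 2)²*(9 - I*√7)² = 1²*(9 - I*√7)² = 1*(9 - I*√7)² = (9 - I*√7)²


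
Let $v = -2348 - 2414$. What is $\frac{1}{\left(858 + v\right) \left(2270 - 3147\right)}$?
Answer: $\frac{1}{3423808} \approx 2.9207 \cdot 10^{-7}$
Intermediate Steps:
$v = -4762$
$\frac{1}{\left(858 + v\right) \left(2270 - 3147\right)} = \frac{1}{\left(858 - 4762\right) \left(2270 - 3147\right)} = \frac{1}{\left(-3904\right) \left(-877\right)} = \frac{1}{3423808}$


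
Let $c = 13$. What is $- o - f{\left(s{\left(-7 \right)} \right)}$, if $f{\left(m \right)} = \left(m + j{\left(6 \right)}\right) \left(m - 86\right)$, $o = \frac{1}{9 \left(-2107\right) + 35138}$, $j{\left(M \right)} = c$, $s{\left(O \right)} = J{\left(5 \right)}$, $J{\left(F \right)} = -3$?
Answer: $\frac{14395749}{16175} \approx 890.0$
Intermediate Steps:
$s{\left(O \right)} = -3$
$j{\left(M \right)} = 13$
$o = \frac{1}{16175}$ ($o = \frac{1}{-18963 + 35138} = \frac{1}{16175} \approx 6.1824 \cdot 10^{-5}$)
$f{\left(m \right)} = \left(-86 + m\right) \left(13 + m\right)$ ($f{\left(m \right)} = \left(m + 13\right) \left(m - 86\right) = \left(13 + m\right) \left(-86 + m\right) = \left(-86 + m\right) \left(13 + m\right)$)
$- o - f{\left(s{\left(-7 \right)} \right)} = \left(-1\right) \frac{1}{16175} - \left(-1118 + \left(-3\right)^{2} - -219\right) = - \frac{1}{16175} - \left(-1118 + 9 + 219\right) = - \frac{1}{16175} - -890 = - \frac{1}{16175} + 890 = \frac{14395749}{16175}$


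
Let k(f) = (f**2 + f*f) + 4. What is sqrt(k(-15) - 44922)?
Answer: 2*I*sqrt(11117) ≈ 210.87*I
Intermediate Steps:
k(f) = 4 + 2*f**2 (k(f) = (f**2 + f**2) + 4 = 2*f**2 + 4 = 4 + 2*f**2)
sqrt(k(-15) - 44922) = sqrt((4 + 2*(-15)**2) - 44922) = sqrt((4 + 2*225) - 44922) = sqrt((4 + 450) - 44922) = sqrt(454 - 44922) = sqrt(-44468) = 2*I*sqrt(11117)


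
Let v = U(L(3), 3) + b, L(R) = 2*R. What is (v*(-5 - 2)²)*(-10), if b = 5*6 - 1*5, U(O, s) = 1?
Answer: -12740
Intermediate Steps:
b = 25 (b = 30 - 5 = 25)
v = 26 (v = 1 + 25 = 26)
(v*(-5 - 2)²)*(-10) = (26*(-5 - 2)²)*(-10) = (26*(-7)²)*(-10) = (26*49)*(-10) = 1274*(-10) = -12740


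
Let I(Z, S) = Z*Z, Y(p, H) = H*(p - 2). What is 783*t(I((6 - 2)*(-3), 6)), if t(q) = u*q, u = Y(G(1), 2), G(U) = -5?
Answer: -1578528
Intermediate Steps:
Y(p, H) = H*(-2 + p)
u = -14 (u = 2*(-2 - 5) = 2*(-7) = -14)
I(Z, S) = Z**2
t(q) = -14*q
783*t(I((6 - 2)*(-3), 6)) = 783*(-14*9*(6 - 2)**2) = 783*(-14*(4*(-3))**2) = 783*(-14*(-12)**2) = 783*(-14*144) = 783*(-2016) = -1578528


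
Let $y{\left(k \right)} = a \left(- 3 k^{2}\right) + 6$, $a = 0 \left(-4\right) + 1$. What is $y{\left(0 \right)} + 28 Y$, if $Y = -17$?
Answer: $-470$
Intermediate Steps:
$a = 1$ ($a = 0 + 1 = 1$)
$y{\left(k \right)} = 6 - 3 k^{2}$ ($y{\left(k \right)} = 1 \left(- 3 k^{2}\right) + 6 = - 3 k^{2} + 6 = 6 - 3 k^{2}$)
$y{\left(0 \right)} + 28 Y = \left(6 - 3 \cdot 0^{2}\right) + 28 \left(-17\right) = \left(6 - 0\right) - 476 = \left(6 + 0\right) - 476 = 6 - 476 = -470$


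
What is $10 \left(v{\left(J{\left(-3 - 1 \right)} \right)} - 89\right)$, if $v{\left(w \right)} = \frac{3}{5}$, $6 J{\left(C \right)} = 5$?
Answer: $-884$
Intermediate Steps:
$J{\left(C \right)} = \frac{5}{6}$ ($J{\left(C \right)} = \frac{1}{6} \cdot 5 = \frac{5}{6}$)
$v{\left(w \right)} = \frac{3}{5}$ ($v{\left(w \right)} = 3 \cdot \frac{1}{5} = \frac{3}{5}$)
$10 \left(v{\left(J{\left(-3 - 1 \right)} \right)} - 89\right) = 10 \left(\frac{3}{5} - 89\right) = 10 \left(- \frac{442}{5}\right) = -884$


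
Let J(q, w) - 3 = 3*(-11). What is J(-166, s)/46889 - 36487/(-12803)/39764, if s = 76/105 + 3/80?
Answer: -437487607/770036102948 ≈ -0.00056814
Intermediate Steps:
s = 1279/1680 (s = 76*(1/105) + 3*(1/80) = 76/105 + 3/80 = 1279/1680 ≈ 0.76131)
J(q, w) = -30 (J(q, w) = 3 + 3*(-11) = 3 - 33 = -30)
J(-166, s)/46889 - 36487/(-12803)/39764 = -30/46889 - 36487/(-12803)/39764 = -30*1/46889 - 36487*(-1/12803)*(1/39764) = -30/46889 + (1177/413)*(1/39764) = -30/46889 + 1177/16422532 = -437487607/770036102948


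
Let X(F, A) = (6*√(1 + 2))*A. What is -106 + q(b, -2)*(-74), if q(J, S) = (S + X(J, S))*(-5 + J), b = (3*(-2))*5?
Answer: -5286 - 31080*√3 ≈ -59118.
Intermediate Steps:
X(F, A) = 6*A*√3 (X(F, A) = (6*√3)*A = 6*A*√3)
b = -30 (b = -6*5 = -30)
q(J, S) = (-5 + J)*(S + 6*S*√3) (q(J, S) = (S + 6*S*√3)*(-5 + J) = (-5 + J)*(S + 6*S*√3))
-106 + q(b, -2)*(-74) = -106 - 2*(-5 - 30 - 30*√3 + 6*(-30)*√3)*(-74) = -106 - 2*(-5 - 30 - 30*√3 - 180*√3)*(-74) = -106 - 2*(-35 - 210*√3)*(-74) = -106 + (70 + 420*√3)*(-74) = -106 + (-5180 - 31080*√3) = -5286 - 31080*√3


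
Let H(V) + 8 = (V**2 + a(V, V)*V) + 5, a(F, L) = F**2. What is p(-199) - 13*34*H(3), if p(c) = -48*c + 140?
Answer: -4894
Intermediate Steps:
p(c) = 140 - 48*c
H(V) = -3 + V**2 + V**3 (H(V) = -8 + ((V**2 + V**2*V) + 5) = -8 + ((V**2 + V**3) + 5) = -8 + (5 + V**2 + V**3) = -3 + V**2 + V**3)
p(-199) - 13*34*H(3) = (140 - 48*(-199)) - 13*34*(-3 + 3**2 + 3**3) = (140 + 9552) - 442*(-3 + 9 + 27) = 9692 - 442*33 = 9692 - 1*14586 = 9692 - 14586 = -4894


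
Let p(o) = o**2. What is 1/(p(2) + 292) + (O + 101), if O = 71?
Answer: 50913/296 ≈ 172.00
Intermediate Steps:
1/(p(2) + 292) + (O + 101) = 1/(2**2 + 292) + (71 + 101) = 1/(4 + 292) + 172 = 1/296 + 172 = 50913/296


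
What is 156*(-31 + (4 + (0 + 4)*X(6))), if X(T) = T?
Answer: -468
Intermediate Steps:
156*(-31 + (4 + (0 + 4)*X(6))) = 156*(-31 + (4 + (0 + 4)*6)) = 156*(-31 + (4 + 4*6)) = 156*(-31 + (4 + 24)) = 156*(-31 + 28) = 156*(-3) = -468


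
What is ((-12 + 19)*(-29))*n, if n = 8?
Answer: -1624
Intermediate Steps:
((-12 + 19)*(-29))*n = ((-12 + 19)*(-29))*8 = (7*(-29))*8 = -203*8 = -1624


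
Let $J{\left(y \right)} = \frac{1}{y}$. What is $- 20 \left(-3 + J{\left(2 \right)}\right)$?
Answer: $50$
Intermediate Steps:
$- 20 \left(-3 + J{\left(2 \right)}\right) = - 20 \left(-3 + \frac{1}{2}\right) = \left(-20\right) \left(- \frac{5}{2}\right) = 50$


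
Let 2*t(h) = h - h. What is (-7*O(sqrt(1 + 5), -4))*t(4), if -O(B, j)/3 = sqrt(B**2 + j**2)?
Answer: 0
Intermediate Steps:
t(h) = 0 (t(h) = (h - h)/2 = (1/2)*0 = 0)
O(B, j) = -3*sqrt(B**2 + j**2)
(-7*O(sqrt(1 + 5), -4))*t(4) = -(-21)*sqrt((sqrt(1 + 5))**2 + (-4)**2)*0 = -(-21)*sqrt((sqrt(6))**2 + 16)*0 = -(-21)*sqrt(6 + 16)*0 = -(-21)*sqrt(22)*0 = (21*sqrt(22))*0 = 0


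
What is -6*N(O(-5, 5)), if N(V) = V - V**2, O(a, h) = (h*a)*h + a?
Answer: 102180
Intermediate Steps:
O(a, h) = a + a*h**2 (O(a, h) = (a*h)*h + a = a*h**2 + a = a + a*h**2)
-6*N(O(-5, 5)) = -6*(-5*(1 + 5**2))*(1 - (-5)*(1 + 5**2)) = -6*(-5*(1 + 25))*(1 - (-5)*(1 + 25)) = -6*(-5*26)*(1 - (-5)*26) = -(-780)*(1 - 1*(-130)) = -(-780)*(1 + 130) = -(-780)*131 = -6*(-17030) = 102180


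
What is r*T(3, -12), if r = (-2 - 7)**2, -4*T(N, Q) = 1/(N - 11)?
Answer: 81/32 ≈ 2.5313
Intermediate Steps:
T(N, Q) = -1/(4*(-11 + N)) (T(N, Q) = -1/(4*(N - 11)) = -1/(4*(-11 + N)))
r = 81 (r = (-9)**2 = 81)
r*T(3, -12) = 81*(-1/(-44 + 4*3)) = 81*(-1/(-44 + 12)) = 81*(-1/(-32)) = 81*(-1*(-1/32)) = 81*(1/32) = 81/32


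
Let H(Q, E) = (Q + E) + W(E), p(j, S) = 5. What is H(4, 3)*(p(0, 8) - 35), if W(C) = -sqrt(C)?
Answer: -210 + 30*sqrt(3) ≈ -158.04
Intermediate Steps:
H(Q, E) = E + Q - sqrt(E) (H(Q, E) = (Q + E) - sqrt(E) = (E + Q) - sqrt(E) = E + Q - sqrt(E))
H(4, 3)*(p(0, 8) - 35) = (3 + 4 - sqrt(3))*(5 - 35) = (7 - sqrt(3))*(-30) = -210 + 30*sqrt(3)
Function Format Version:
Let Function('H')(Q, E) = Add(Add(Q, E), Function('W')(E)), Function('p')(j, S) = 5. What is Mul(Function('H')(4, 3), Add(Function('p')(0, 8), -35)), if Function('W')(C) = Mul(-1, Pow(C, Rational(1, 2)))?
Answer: Add(-210, Mul(30, Pow(3, Rational(1, 2)))) ≈ -158.04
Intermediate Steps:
Function('H')(Q, E) = Add(E, Q, Mul(-1, Pow(E, Rational(1, 2)))) (Function('H')(Q, E) = Add(Add(Q, E), Mul(-1, Pow(E, Rational(1, 2)))) = Add(Add(E, Q), Mul(-1, Pow(E, Rational(1, 2)))) = Add(E, Q, Mul(-1, Pow(E, Rational(1, 2)))))
Mul(Function('H')(4, 3), Add(Function('p')(0, 8), -35)) = Mul(Add(3, 4, Mul(-1, Pow(3, Rational(1, 2)))), Add(5, -35)) = Mul(Add(7, Mul(-1, Pow(3, Rational(1, 2)))), -30) = Add(-210, Mul(30, Pow(3, Rational(1, 2))))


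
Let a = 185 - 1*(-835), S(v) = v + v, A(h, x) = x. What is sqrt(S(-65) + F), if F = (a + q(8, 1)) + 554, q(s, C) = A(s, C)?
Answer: 17*sqrt(5) ≈ 38.013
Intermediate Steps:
q(s, C) = C
S(v) = 2*v
a = 1020 (a = 185 + 835 = 1020)
F = 1575 (F = (1020 + 1) + 554 = 1021 + 554 = 1575)
sqrt(S(-65) + F) = sqrt(2*(-65) + 1575) = sqrt(-130 + 1575) = sqrt(1445) = 17*sqrt(5)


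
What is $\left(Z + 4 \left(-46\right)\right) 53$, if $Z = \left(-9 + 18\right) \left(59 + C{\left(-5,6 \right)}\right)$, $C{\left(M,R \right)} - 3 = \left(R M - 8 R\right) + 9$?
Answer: $-13091$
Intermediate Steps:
$C{\left(M,R \right)} = 12 - 8 R + M R$ ($C{\left(M,R \right)} = 3 + \left(\left(R M - 8 R\right) + 9\right) = 3 + \left(\left(M R - 8 R\right) + 9\right) = 3 + \left(\left(- 8 R + M R\right) + 9\right) = 3 + \left(9 - 8 R + M R\right) = 12 - 8 R + M R$)
$Z = -63$ ($Z = \left(-9 + 18\right) \left(59 - 66\right) = 9 \left(59 - 66\right) = 9 \left(-7\right) = -63$)
$\left(Z + 4 \left(-46\right)\right) 53 = \left(-63 + 4 \left(-46\right)\right) 53 = \left(-63 - 184\right) 53 = \left(-247\right) 53 = -13091$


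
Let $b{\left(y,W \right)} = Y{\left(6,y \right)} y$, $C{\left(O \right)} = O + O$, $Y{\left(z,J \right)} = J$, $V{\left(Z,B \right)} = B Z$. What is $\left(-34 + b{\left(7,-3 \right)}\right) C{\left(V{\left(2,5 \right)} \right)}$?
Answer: $300$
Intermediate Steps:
$C{\left(O \right)} = 2 O$
$b{\left(y,W \right)} = y^{2}$ ($b{\left(y,W \right)} = y y = y^{2}$)
$\left(-34 + b{\left(7,-3 \right)}\right) C{\left(V{\left(2,5 \right)} \right)} = \left(-34 + 7^{2}\right) 2 \cdot 5 \cdot 2 = \left(-34 + 49\right) 2 \cdot 10 = 15 \cdot 20 = 300$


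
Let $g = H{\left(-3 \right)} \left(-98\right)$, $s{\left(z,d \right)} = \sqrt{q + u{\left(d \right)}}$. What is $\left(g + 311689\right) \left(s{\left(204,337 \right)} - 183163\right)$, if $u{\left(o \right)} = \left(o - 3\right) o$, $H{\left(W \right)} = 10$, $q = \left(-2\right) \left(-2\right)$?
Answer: $-56910392567 + 310709 \sqrt{112562} \approx -5.6806 \cdot 10^{10}$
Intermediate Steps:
$q = 4$
$u{\left(o \right)} = o \left(-3 + o\right)$ ($u{\left(o \right)} = \left(-3 + o\right) o = o \left(-3 + o\right)$)
$s{\left(z,d \right)} = \sqrt{4 + d \left(-3 + d\right)}$
$g = -980$ ($g = 10 \left(-98\right) = -980$)
$\left(g + 311689\right) \left(s{\left(204,337 \right)} - 183163\right) = \left(-980 + 311689\right) \left(\sqrt{4 + 337 \left(-3 + 337\right)} - 183163\right) = 310709 \left(\sqrt{4 + 337 \cdot 334} - 183163\right) = 310709 \left(\sqrt{4 + 112558} - 183163\right) = 310709 \left(\sqrt{112562} - 183163\right) = 310709 \left(-183163 + \sqrt{112562}\right) = -56910392567 + 310709 \sqrt{112562}$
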